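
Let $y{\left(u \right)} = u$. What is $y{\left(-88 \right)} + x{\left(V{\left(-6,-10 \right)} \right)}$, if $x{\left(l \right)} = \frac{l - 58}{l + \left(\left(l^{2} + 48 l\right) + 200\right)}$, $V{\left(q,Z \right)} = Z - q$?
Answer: $- \frac{911}{10} \approx -91.1$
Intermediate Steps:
$x{\left(l \right)} = \frac{-58 + l}{200 + l^{2} + 49 l}$ ($x{\left(l \right)} = \frac{-58 + l}{l + \left(200 + l^{2} + 48 l\right)} = \frac{-58 + l}{200 + l^{2} + 49 l}$)
$y{\left(-88 \right)} + x{\left(V{\left(-6,-10 \right)} \right)} = -88 + \frac{-58 - 4}{200 + \left(-10 - -6\right)^{2} + 49 \left(-10 - -6\right)} = -88 + \frac{-58 + \left(-10 + 6\right)}{200 + \left(-10 + 6\right)^{2} + 49 \left(-10 + 6\right)} = -88 + \frac{-58 - 4}{200 + \left(-4\right)^{2} + 49 \left(-4\right)} = -88 + \frac{1}{200 + 16 - 196} \left(-62\right) = -88 + \frac{1}{20} \left(-62\right) = -88 - \frac{31}{10} = - \frac{911}{10}$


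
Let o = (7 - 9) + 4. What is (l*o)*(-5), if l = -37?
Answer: 370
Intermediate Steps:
o = 2 (o = -2 + 4 = 2)
(l*o)*(-5) = -37*2*(-5) = -74*(-5) = 370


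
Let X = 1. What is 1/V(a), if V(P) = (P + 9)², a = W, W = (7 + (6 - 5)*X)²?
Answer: 1/5329 ≈ 0.00018765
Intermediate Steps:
W = 64 (W = (7 + (6 - 5)*1)² = (7 + 1*1)² = (7 + 1)² = 8² = 64)
a = 64
V(P) = (9 + P)²
1/V(a) = 1/((9 + 64)²) = 1/(73²) = 1/5329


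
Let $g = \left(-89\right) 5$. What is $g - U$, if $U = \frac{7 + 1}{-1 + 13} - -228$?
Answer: $- \frac{2021}{3} \approx -673.67$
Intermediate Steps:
$g = -445$
$U = \frac{686}{3}$ ($U = \frac{8}{12} + 228 = 8 \cdot \frac{1}{12} + 228 = \frac{2}{3} + 228 = \frac{686}{3} \approx 228.67$)
$g - U = -445 - \frac{686}{3} = - \frac{2021}{3}$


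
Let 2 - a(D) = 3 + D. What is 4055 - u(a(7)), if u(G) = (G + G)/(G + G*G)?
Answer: 28387/7 ≈ 4055.3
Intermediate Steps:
a(D) = -1 - D (a(D) = 2 - (3 + D) = 2 + (-3 - D) = -1 - D)
u(G) = 2*G/(G + G²) (u(G) = (2*G)/(G + G²) = 2*G/(G + G²))
4055 - u(a(7)) = 4055 - 2/(1 + (-1 - 1*7)) = 4055 - 2/(1 + (-1 - 7)) = 4055 - 2/(1 - 8) = 4055 - 2/(-7) = 4055 - 2*(-1)/7 = 4055 - 1*(-2/7) = 4055 + 2/7 = 28387/7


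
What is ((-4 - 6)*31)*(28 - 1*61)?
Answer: 10230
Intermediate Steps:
((-4 - 6)*31)*(28 - 1*61) = (-10*31)*(28 - 61) = -310*(-33) = 10230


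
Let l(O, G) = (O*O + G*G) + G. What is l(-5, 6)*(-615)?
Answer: -41205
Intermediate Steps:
l(O, G) = G + G² + O² (l(O, G) = (O² + G²) + G = (G² + O²) + G = G + G² + O²)
l(-5, 6)*(-615) = (6 + 6² + (-5)²)*(-615) = (6 + 36 + 25)*(-615) = 67*(-615) = -41205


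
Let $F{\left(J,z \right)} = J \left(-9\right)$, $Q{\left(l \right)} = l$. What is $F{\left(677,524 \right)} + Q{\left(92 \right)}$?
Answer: $-6001$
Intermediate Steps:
$F{\left(J,z \right)} = - 9 J$
$F{\left(677,524 \right)} + Q{\left(92 \right)} = \left(-9\right) 677 + 92 = -6093 + 92 = -6001$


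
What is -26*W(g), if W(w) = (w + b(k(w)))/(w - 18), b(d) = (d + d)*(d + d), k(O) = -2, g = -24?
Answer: -104/21 ≈ -4.9524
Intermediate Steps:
b(d) = 4*d² (b(d) = (2*d)*(2*d) = 4*d²)
W(w) = (16 + w)/(-18 + w) (W(w) = (w + 4*(-2)²)/(w - 18) = (w + 4*4)/(-18 + w) = (w + 16)/(-18 + w) = (16 + w)/(-18 + w))
-26*W(g) = -26*(16 - 24)/(-18 - 24) = -26*(-8)/(-42) = -(-13)*(-8)/21 = -26*4/21 = -104/21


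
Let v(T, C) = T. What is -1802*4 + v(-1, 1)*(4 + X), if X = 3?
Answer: -7215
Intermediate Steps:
-1802*4 + v(-1, 1)*(4 + X) = -1802*4 - (4 + 3) = -106*68 - 1*7 = -7208 - 7 = -7215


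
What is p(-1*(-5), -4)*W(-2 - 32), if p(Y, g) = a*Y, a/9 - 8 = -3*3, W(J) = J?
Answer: 1530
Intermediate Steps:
a = -9 (a = 72 + 9*(-3*3) = 72 + 9*(-9) = 72 - 81 = -9)
p(Y, g) = -9*Y
p(-1*(-5), -4)*W(-2 - 32) = (-(-9)*(-5))*(-2 - 32) = -9*5*(-34) = -45*(-34) = 1530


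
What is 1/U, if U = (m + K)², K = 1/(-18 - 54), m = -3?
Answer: 5184/47089 ≈ 0.11009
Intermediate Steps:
K = -1/72 (K = 1/(-72) = -1/72 ≈ -0.013889)
U = 47089/5184 (U = (-3 - 1/72)² = (-217/72)² = 47089/5184 ≈ 9.0835)
1/U = 1/(47089/5184) = 5184/47089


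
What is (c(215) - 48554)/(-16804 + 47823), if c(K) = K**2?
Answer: -2329/31019 ≈ -0.075083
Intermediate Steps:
(c(215) - 48554)/(-16804 + 47823) = (215**2 - 48554)/(-16804 + 47823) = (46225 - 48554)/31019 = -2329*1/31019 = -2329/31019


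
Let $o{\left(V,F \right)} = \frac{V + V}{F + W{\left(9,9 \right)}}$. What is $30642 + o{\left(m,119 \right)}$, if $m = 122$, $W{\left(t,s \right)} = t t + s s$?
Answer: $\frac{8610646}{281} \approx 30643.0$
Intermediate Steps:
$W{\left(t,s \right)} = s^{2} + t^{2}$ ($W{\left(t,s \right)} = t^{2} + s^{2} = s^{2} + t^{2}$)
$o{\left(V,F \right)} = \frac{2 V}{162 + F}$ ($o{\left(V,F \right)} = \frac{V + V}{F + \left(9^{2} + 9^{2}\right)} = \frac{2 V}{F + \left(81 + 81\right)} = \frac{2 V}{F + 162} = \frac{2 V}{162 + F}$)
$30642 + o{\left(m,119 \right)} = 30642 + 2 \cdot 122 \frac{1}{162 + 119} = 30642 + 2 \cdot 122 \cdot \frac{1}{281} = 30642 + \frac{244}{281} = \frac{8610646}{281}$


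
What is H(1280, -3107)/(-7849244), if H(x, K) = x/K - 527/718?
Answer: 2556429/17510297595544 ≈ 1.4600e-7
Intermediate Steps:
H(x, K) = -527/718 + x/K (H(x, K) = x/K - 527*1/718 = x/K - 527/718 = -527/718 + x/K)
H(1280, -3107)/(-7849244) = (-527/718 + 1280/(-3107))/(-7849244) = (-527/718 + 1280*(-1/3107))*(-1/7849244) = (-527/718 - 1280/3107)*(-1/7849244) = -2556429/2230826*(-1/7849244) = 2556429/17510297595544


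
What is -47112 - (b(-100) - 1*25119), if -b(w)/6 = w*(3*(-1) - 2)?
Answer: -18993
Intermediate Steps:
b(w) = 30*w (b(w) = -6*w*(3*(-1) - 2) = -6*w*(-3 - 2) = -6*w*(-5) = -(-30)*w = 30*w)
-47112 - (b(-100) - 1*25119) = -47112 - (30*(-100) - 1*25119) = -47112 - (-3000 - 25119) = -47112 - 1*(-28119) = -47112 + 28119 = -18993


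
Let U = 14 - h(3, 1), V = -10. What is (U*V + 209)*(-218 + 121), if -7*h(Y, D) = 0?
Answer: -6693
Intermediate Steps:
h(Y, D) = 0 (h(Y, D) = -⅐*0 = 0)
U = 14 (U = 14 - 1*0 = 14 + 0 = 14)
(U*V + 209)*(-218 + 121) = (14*(-10) + 209)*(-218 + 121) = (-140 + 209)*(-97) = 69*(-97) = -6693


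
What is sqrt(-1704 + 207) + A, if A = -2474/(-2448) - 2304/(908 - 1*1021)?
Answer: 2959877/138312 + I*sqrt(1497) ≈ 21.4 + 38.691*I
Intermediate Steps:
A = 2959877/138312 (A = -2474*(-1/2448) - 2304/(908 - 1021) = 1237/1224 - 2304/(-113) = 1237/1224 - 2304*(-1/113) = 1237/1224 + 2304/113 = 2959877/138312 ≈ 21.400)
sqrt(-1704 + 207) + A = sqrt(-1704 + 207) + 2959877/138312 = sqrt(-1497) + 2959877/138312 = I*sqrt(1497) + 2959877/138312 = 2959877/138312 + I*sqrt(1497)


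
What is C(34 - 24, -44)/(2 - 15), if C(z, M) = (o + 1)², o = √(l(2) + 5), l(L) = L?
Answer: -(1 + √7)²/13 ≈ -1.0224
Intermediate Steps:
o = √7 (o = √(2 + 5) = √7 ≈ 2.6458)
C(z, M) = (1 + √7)² (C(z, M) = (√7 + 1)² = (1 + √7)²)
C(34 - 24, -44)/(2 - 15) = (1 + √7)²/(2 - 15) = (1 + √7)²/(-13) = -(1 + √7)²/13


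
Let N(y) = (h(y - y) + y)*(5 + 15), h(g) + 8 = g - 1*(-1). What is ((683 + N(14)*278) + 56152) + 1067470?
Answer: 1163225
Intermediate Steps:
h(g) = -7 + g (h(g) = -8 + (g - 1*(-1)) = -8 + (g + 1) = -8 + (1 + g) = -7 + g)
N(y) = -140 + 20*y (N(y) = ((-7 + (y - y)) + y)*(5 + 15) = ((-7 + 0) + y)*20 = (-7 + y)*20 = -140 + 20*y)
((683 + N(14)*278) + 56152) + 1067470 = ((683 + (-140 + 20*14)*278) + 56152) + 1067470 = ((683 + (-140 + 280)*278) + 56152) + 1067470 = ((683 + 140*278) + 56152) + 1067470 = ((683 + 38920) + 56152) + 1067470 = (39603 + 56152) + 1067470 = 95755 + 1067470 = 1163225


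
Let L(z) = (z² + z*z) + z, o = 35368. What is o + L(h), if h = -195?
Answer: 111223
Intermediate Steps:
L(z) = z + 2*z² (L(z) = (z² + z²) + z = 2*z² + z = z + 2*z²)
o + L(h) = 35368 - 195*(1 + 2*(-195)) = 35368 - 195*(1 - 390) = 35368 - 195*(-389) = 35368 + 75855 = 111223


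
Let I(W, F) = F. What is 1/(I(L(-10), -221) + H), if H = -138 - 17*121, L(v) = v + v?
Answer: -1/2416 ≈ -0.00041391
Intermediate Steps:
L(v) = 2*v
H = -2195 (H = -138 - 2057 = -2195)
1/(I(L(-10), -221) + H) = 1/(-221 - 2195) = 1/(-2416) = -1/2416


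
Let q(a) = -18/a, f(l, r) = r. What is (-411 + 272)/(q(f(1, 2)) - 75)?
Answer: 139/84 ≈ 1.6548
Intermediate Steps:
(-411 + 272)/(q(f(1, 2)) - 75) = (-411 + 272)/(-18/2 - 75) = -139/(-18*½ - 75) = -139/(-9 - 75) = -139/(-84) = -139*(-1/84) = 139/84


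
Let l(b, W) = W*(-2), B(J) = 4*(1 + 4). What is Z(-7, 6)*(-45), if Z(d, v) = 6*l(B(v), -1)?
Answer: -540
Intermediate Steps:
B(J) = 20 (B(J) = 4*5 = 20)
l(b, W) = -2*W
Z(d, v) = 12 (Z(d, v) = 6*(-2*(-1)) = 6*2 = 12)
Z(-7, 6)*(-45) = 12*(-45) = -540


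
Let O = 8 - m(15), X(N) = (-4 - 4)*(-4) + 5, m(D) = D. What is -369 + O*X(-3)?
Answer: -628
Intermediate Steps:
X(N) = 37 (X(N) = -8*(-4) + 5 = 32 + 5 = 37)
O = -7 (O = 8 - 1*15 = 8 - 15 = -7)
-369 + O*X(-3) = -369 - 7*37 = -369 - 259 = -628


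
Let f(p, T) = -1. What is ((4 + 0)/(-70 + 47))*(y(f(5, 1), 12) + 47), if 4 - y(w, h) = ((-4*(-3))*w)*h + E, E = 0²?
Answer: -780/23 ≈ -33.913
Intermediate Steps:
E = 0
y(w, h) = 4 - 12*h*w (y(w, h) = 4 - (((-4*(-3))*w)*h + 0) = 4 - ((12*w)*h + 0) = 4 - (12*h*w + 0) = 4 - 12*h*w)
((4 + 0)/(-70 + 47))*(y(f(5, 1), 12) + 47) = ((4 + 0)/(-70 + 47))*((4 - 12*12*(-1)) + 47) = (4/(-23))*((4 + 144) + 47) = (4*(-1/23))*(148 + 47) = -4/23*195 = -780/23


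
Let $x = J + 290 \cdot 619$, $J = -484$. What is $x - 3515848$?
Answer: $-3336822$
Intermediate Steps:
$x = 179026$ ($x = -484 + 290 \cdot 619 = -484 + 179510 = 179026$)
$x - 3515848 = 179026 - 3515848 = -3336822$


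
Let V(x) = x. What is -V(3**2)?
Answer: -9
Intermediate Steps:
-V(3**2) = -1*3**2 = -1*9 = -9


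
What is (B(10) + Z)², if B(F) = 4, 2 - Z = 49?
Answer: 1849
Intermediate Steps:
Z = -47 (Z = 2 - 1*49 = 2 - 49 = -47)
(B(10) + Z)² = (4 - 47)² = (-43)² = 1849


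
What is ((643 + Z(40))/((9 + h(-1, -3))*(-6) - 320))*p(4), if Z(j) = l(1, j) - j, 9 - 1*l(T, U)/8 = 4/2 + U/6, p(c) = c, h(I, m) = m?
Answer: -1817/267 ≈ -6.8052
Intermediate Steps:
l(T, U) = 56 - 4*U/3 (l(T, U) = 72 - 8*(4/2 + U/6) = 72 - 8*(4*(½) + U*(⅙)) = 72 - 8*(2 + U/6) = 72 + (-16 - 4*U/3) = 56 - 4*U/3)
Z(j) = 56 - 7*j/3 (Z(j) = (56 - 4*j/3) - j = 56 - 7*j/3)
((643 + Z(40))/((9 + h(-1, -3))*(-6) - 320))*p(4) = ((643 + (56 - 7/3*40))/((9 - 3)*(-6) - 320))*4 = ((643 + (56 - 280/3))/(6*(-6) - 320))*4 = ((643 - 112/3)/(-36 - 320))*4 = ((1817/3)/(-356))*4 = ((1817/3)*(-1/356))*4 = -1817/1068*4 = -1817/267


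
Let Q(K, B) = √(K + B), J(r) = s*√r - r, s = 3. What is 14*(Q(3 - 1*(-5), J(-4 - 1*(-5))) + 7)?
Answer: 98 + 14*√10 ≈ 142.27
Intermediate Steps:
J(r) = -r + 3*√r (J(r) = 3*√r - r = -r + 3*√r)
Q(K, B) = √(B + K)
14*(Q(3 - 1*(-5), J(-4 - 1*(-5))) + 7) = 14*(√((-(-4 - 1*(-5)) + 3*√(-4 - 1*(-5))) + (3 - 1*(-5))) + 7) = 14*(√((-(-4 + 5) + 3*√(-4 + 5)) + (3 + 5)) + 7) = 14*(√((-1*1 + 3*√1) + 8) + 7) = 14*(√((-1 + 3*1) + 8) + 7) = 14*(√((-1 + 3) + 8) + 7) = 14*(√(2 + 8) + 7) = 14*(√10 + 7) = 14*(7 + √10) = 98 + 14*√10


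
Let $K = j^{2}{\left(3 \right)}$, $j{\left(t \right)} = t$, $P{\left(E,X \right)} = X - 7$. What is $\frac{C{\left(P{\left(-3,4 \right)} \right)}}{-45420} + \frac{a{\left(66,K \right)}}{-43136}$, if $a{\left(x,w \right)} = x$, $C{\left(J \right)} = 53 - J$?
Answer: $- \frac{676667}{244904640} \approx -0.002763$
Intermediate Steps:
$P{\left(E,X \right)} = -7 + X$
$K = 9$ ($K = 3^{2} = 9$)
$\frac{C{\left(P{\left(-3,4 \right)} \right)}}{-45420} + \frac{a{\left(66,K \right)}}{-43136} = \frac{53 - \left(-7 + 4\right)}{-45420} + \frac{66}{-43136} = \left(53 - -3\right) \left(- \frac{1}{45420}\right) + 66 \left(- \frac{1}{43136}\right) = \left(53 + 3\right) \left(- \frac{1}{45420}\right) - \frac{33}{21568} = 56 \left(- \frac{1}{45420}\right) - \frac{33}{21568} = - \frac{14}{11355} - \frac{33}{21568} = - \frac{676667}{244904640}$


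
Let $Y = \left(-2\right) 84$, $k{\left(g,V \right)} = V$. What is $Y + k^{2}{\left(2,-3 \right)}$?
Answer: $-159$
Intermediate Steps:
$Y = -168$
$Y + k^{2}{\left(2,-3 \right)} = -168 + \left(-3\right)^{2} = -168 + 9 = -159$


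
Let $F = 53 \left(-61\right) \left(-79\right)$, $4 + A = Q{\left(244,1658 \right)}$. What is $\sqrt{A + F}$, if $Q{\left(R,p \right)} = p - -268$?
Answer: $\sqrt{257329} \approx 507.28$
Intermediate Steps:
$Q{\left(R,p \right)} = 268 + p$ ($Q{\left(R,p \right)} = p + 268 = 268 + p$)
$A = 1922$ ($A = -4 + \left(268 + 1658\right) = -4 + 1926 = 1922$)
$F = 255407$ ($F = \left(-3233\right) \left(-79\right) = 255407$)
$\sqrt{A + F} = \sqrt{1922 + 255407} = \sqrt{257329}$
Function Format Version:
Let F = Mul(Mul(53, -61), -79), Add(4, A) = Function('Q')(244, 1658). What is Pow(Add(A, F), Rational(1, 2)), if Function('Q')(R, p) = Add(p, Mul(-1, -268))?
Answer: Pow(257329, Rational(1, 2)) ≈ 507.28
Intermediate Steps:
Function('Q')(R, p) = Add(268, p) (Function('Q')(R, p) = Add(p, 268) = Add(268, p))
A = 1922 (A = Add(-4, Add(268, 1658)) = Add(-4, 1926) = 1922)
F = 255407 (F = Mul(-3233, -79) = 255407)
Pow(Add(A, F), Rational(1, 2)) = Pow(Add(1922, 255407), Rational(1, 2)) = Pow(257329, Rational(1, 2))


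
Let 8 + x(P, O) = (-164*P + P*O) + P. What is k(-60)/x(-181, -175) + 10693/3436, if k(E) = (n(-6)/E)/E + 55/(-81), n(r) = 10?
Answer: 529811674031/170245897200 ≈ 3.1120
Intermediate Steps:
k(E) = -55/81 + 10/E² (k(E) = (10/E)/E + 55/(-81) = 10/E² + 55*(-1/81) = 10/E² - 55/81 = -55/81 + 10/E²)
x(P, O) = -8 - 163*P + O*P (x(P, O) = -8 + ((-164*P + P*O) + P) = -8 + ((-164*P + O*P) + P) = -8 + (-163*P + O*P) = -8 - 163*P + O*P)
k(-60)/x(-181, -175) + 10693/3436 = (-55/81 + 10/(-60)²)/(-8 - 163*(-181) - 175*(-181)) + 10693/3436 = (-55/81 + 10*(1/3600))/(-8 + 29503 + 31675) + 10693*(1/3436) = (-55/81 + 1/360)/61170 + 10693/3436 = -2191/3240*1/61170 + 10693/3436 = -2191/198190800 + 10693/3436 = 529811674031/170245897200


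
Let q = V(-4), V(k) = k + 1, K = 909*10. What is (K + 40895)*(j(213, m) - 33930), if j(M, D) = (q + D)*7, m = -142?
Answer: -1746725825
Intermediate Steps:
K = 9090
V(k) = 1 + k
q = -3 (q = 1 - 4 = -3)
j(M, D) = -21 + 7*D (j(M, D) = (-3 + D)*7 = -21 + 7*D)
(K + 40895)*(j(213, m) - 33930) = (9090 + 40895)*((-21 + 7*(-142)) - 33930) = 49985*((-21 - 994) - 33930) = 49985*(-1015 - 33930) = 49985*(-34945) = -1746725825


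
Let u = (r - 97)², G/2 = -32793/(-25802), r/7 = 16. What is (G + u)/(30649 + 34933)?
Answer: 1467759/423036691 ≈ 0.0034696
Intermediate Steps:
r = 112 (r = 7*16 = 112)
G = 32793/12901 (G = 2*(-32793/(-25802)) = 2*(-32793*(-1/25802)) = 2*(32793/25802) = 32793/12901 ≈ 2.5419)
u = 225 (u = (112 - 97)² = 15² = 225)
(G + u)/(30649 + 34933) = (32793/12901 + 225)/(30649 + 34933) = (2935518/12901)/65582 = (2935518/12901)*(1/65582) = 1467759/423036691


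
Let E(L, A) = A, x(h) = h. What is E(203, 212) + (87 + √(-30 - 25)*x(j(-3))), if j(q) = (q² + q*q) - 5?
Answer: 299 + 13*I*√55 ≈ 299.0 + 96.411*I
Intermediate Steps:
j(q) = -5 + 2*q² (j(q) = (q² + q²) - 5 = 2*q² - 5 = -5 + 2*q²)
E(203, 212) + (87 + √(-30 - 25)*x(j(-3))) = 212 + (87 + √(-30 - 25)*(-5 + 2*(-3)²)) = 212 + (87 + √(-55)*(-5 + 2*9)) = 212 + (87 + (I*√55)*(-5 + 18)) = 212 + (87 + (I*√55)*13) = 212 + (87 + 13*I*√55) = 299 + 13*I*√55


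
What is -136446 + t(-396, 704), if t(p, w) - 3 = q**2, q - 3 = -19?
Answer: -136187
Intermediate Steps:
q = -16 (q = 3 - 19 = -16)
t(p, w) = 259 (t(p, w) = 3 + (-16)**2 = 3 + 256 = 259)
-136446 + t(-396, 704) = -136446 + 259 = -136187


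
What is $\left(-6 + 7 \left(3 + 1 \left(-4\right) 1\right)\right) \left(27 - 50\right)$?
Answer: $299$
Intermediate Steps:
$\left(-6 + 7 \left(3 + 1 \left(-4\right) 1\right)\right) \left(27 - 50\right) = \left(-6 + 7 \left(3 - 4\right)\right) \left(-23\right) = \left(-6 + 7 \left(-1\right)\right) \left(-23\right) = \left(-6 - 7\right) \left(-23\right) = \left(-13\right) \left(-23\right) = 299$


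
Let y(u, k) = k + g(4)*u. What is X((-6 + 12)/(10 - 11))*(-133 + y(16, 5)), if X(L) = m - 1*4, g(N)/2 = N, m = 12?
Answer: 0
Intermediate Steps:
g(N) = 2*N
y(u, k) = k + 8*u (y(u, k) = k + (2*4)*u = k + 8*u)
X(L) = 8 (X(L) = 12 - 1*4 = 12 - 4 = 8)
X((-6 + 12)/(10 - 11))*(-133 + y(16, 5)) = 8*(-133 + (5 + 8*16)) = 8*(-133 + (5 + 128)) = 8*(-133 + 133) = 8*0 = 0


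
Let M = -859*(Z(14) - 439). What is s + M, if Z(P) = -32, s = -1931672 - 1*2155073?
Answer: -3682156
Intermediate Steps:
s = -4086745 (s = -1931672 - 2155073 = -4086745)
M = 404589 (M = -859*(-32 - 439) = -859*(-471) = 404589)
s + M = -4086745 + 404589 = -3682156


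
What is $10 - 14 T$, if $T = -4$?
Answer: $66$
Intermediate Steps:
$10 - 14 T = 10 - -56 = 10 + 56 = 66$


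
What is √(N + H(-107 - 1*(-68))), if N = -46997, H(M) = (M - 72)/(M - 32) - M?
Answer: I*√236707397/71 ≈ 216.69*I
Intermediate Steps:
H(M) = -M + (-72 + M)/(-32 + M) (H(M) = (-72 + M)/(-32 + M) - M = -M + (-72 + M)/(-32 + M))
√(N + H(-107 - 1*(-68))) = √(-46997 + (-72 - (-107 - 1*(-68))² + 33*(-107 - 1*(-68)))/(-32 + (-107 - 1*(-68)))) = √(-46997 + (-72 - (-107 + 68)² + 33*(-107 + 68))/(-32 + (-107 + 68))) = √(-46997 + (-72 - 1*(-39)² + 33*(-39))/(-32 - 39)) = √(-46997 + (-72 - 1*1521 - 1287)/(-71)) = √(-46997 - (-72 - 1521 - 1287)/71) = √(-46997 - 1/71*(-2880)) = √(-46997 + 2880/71) = √(-3333907/71) = I*√236707397/71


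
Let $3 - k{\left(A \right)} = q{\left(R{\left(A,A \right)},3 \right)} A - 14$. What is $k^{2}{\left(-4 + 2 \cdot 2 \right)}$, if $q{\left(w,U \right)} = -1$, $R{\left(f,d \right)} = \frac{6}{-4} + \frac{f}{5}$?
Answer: $289$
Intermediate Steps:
$R{\left(f,d \right)} = - \frac{3}{2} + \frac{f}{5}$ ($R{\left(f,d \right)} = 6 \left(- \frac{1}{4}\right) + f \frac{1}{5} = - \frac{3}{2} + \frac{f}{5}$)
$k{\left(A \right)} = 17 + A$ ($k{\left(A \right)} = 3 - \left(- A - 14\right) = 3 - \left(-14 - A\right) = 3 + \left(14 + A\right) = 17 + A$)
$k^{2}{\left(-4 + 2 \cdot 2 \right)} = \left(17 + \left(-4 + 2 \cdot 2\right)\right)^{2} = \left(17 + \left(-4 + 4\right)\right)^{2} = \left(17 + 0\right)^{2} = 17^{2} = 289$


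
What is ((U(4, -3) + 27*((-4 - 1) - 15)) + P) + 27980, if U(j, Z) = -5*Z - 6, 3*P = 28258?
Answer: 110605/3 ≈ 36868.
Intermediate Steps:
P = 28258/3 (P = (⅓)*28258 = 28258/3 ≈ 9419.3)
U(j, Z) = -6 - 5*Z
((U(4, -3) + 27*((-4 - 1) - 15)) + P) + 27980 = (((-6 - 5*(-3)) + 27*((-4 - 1) - 15)) + 28258/3) + 27980 = (((-6 + 15) + 27*(-5 - 15)) + 28258/3) + 27980 = ((9 + 27*(-20)) + 28258/3) + 27980 = ((9 - 540) + 28258/3) + 27980 = (-531 + 28258/3) + 27980 = 26665/3 + 27980 = 110605/3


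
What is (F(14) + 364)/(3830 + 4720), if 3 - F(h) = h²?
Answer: 1/50 ≈ 0.020000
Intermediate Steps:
F(h) = 3 - h²
(F(14) + 364)/(3830 + 4720) = ((3 - 1*14²) + 364)/(3830 + 4720) = ((3 - 1*196) + 364)/8550 = ((3 - 196) + 364)*(1/8550) = (-193 + 364)*(1/8550) = 171*(1/8550) = 1/50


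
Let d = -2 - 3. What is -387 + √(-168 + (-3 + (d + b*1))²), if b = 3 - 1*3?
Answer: -387 + 2*I*√26 ≈ -387.0 + 10.198*I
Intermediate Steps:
d = -5
b = 0 (b = 3 - 3 = 0)
-387 + √(-168 + (-3 + (d + b*1))²) = -387 + √(-168 + (-3 + (-5 + 0*1))²) = -387 + √(-168 + (-3 + (-5 + 0))²) = -387 + √(-168 + (-3 - 5)²) = -387 + √(-168 + (-8)²) = -387 + √(-168 + 64) = -387 + √(-104) = -387 + 2*I*√26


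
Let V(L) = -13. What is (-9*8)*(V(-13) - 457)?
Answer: 33840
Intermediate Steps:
(-9*8)*(V(-13) - 457) = (-9*8)*(-13 - 457) = -72*(-470) = 33840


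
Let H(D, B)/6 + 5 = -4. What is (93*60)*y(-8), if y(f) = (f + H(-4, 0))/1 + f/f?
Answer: -340380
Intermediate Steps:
H(D, B) = -54 (H(D, B) = -30 + 6*(-4) = -30 - 24 = -54)
y(f) = -53 + f (y(f) = (f - 54)/1 + f/f = (-54 + f)*1 + 1 = (-54 + f) + 1 = -53 + f)
(93*60)*y(-8) = (93*60)*(-53 - 8) = 5580*(-61) = -340380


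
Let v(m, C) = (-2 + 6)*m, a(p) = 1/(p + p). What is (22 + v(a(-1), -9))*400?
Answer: 8000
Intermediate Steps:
a(p) = 1/(2*p)
v(m, C) = 4*m
(22 + v(a(-1), -9))*400 = (22 + 4*((½)/(-1)))*400 = (22 + 4*((½)*(-1)))*400 = (22 + 4*(-½))*400 = (22 - 2)*400 = 20*400 = 8000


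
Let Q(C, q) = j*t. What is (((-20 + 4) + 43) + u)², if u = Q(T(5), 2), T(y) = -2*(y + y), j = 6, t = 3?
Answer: 2025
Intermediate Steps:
T(y) = -4*y
Q(C, q) = 18 (Q(C, q) = 6*3 = 18)
u = 18
(((-20 + 4) + 43) + u)² = (((-20 + 4) + 43) + 18)² = ((-16 + 43) + 18)² = (27 + 18)² = 45² = 2025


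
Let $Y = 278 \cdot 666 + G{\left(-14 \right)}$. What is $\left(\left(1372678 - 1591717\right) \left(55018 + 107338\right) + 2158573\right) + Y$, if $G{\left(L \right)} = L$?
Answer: $-35559952177$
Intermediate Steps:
$Y = 185134$ ($Y = 278 \cdot 666 - 14 = 185148 - 14 = 185134$)
$\left(\left(1372678 - 1591717\right) \left(55018 + 107338\right) + 2158573\right) + Y = \left(\left(1372678 - 1591717\right) \left(55018 + 107338\right) + 2158573\right) + 185134 = \left(\left(-219039\right) 162356 + 2158573\right) + 185134 = \left(-35562295884 + 2158573\right) + 185134 = -35560137311 + 185134 = -35559952177$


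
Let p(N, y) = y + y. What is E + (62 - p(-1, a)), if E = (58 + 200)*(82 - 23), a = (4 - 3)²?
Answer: 15282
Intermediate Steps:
a = 1 (a = 1² = 1)
E = 15222 (E = 258*59 = 15222)
p(N, y) = 2*y
E + (62 - p(-1, a)) = 15222 + (62 - 2) = 15222 + 60 = 15282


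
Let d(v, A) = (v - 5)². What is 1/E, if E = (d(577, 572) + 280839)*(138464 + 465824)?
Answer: 1/367421002624 ≈ 2.7217e-12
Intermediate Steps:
d(v, A) = (-5 + v)²
E = 367421002624 (E = ((-5 + 577)² + 280839)*(138464 + 465824) = (572² + 280839)*604288 = (327184 + 280839)*604288 = 608023*604288 = 367421002624)
1/E = 1/367421002624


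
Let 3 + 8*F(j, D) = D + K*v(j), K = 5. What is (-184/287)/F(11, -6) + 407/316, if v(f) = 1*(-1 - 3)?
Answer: 3852613/2630068 ≈ 1.4648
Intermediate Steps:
v(f) = -4 (v(f) = 1*(-4) = -4)
F(j, D) = -23/8 + D/8 (F(j, D) = -3/8 + (D + 5*(-4))/8 = -3/8 + (D - 20)/8 = -3/8 + (-20 + D)/8 = -3/8 + (-5/2 + D/8) = -23/8 + D/8)
(-184/287)/F(11, -6) + 407/316 = (-184/287)/(-23/8 + (1/8)*(-6)) + 407/316 = (-184*1/287)/(-23/8 - 3/4) + 407*(1/316) = -184/(287*(-29/8)) + 407/316 = -184/287*(-8/29) + 407/316 = 1472/8323 + 407/316 = 3852613/2630068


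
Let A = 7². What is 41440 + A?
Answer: 41489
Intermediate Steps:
A = 49
41440 + A = 41440 + 49 = 41489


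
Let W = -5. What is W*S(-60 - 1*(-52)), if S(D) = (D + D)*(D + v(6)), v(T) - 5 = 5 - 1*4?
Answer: -160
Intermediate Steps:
v(T) = 6 (v(T) = 5 + (5 - 1*4) = 5 + (5 - 4) = 5 + 1 = 6)
S(D) = 2*D*(6 + D) (S(D) = (D + D)*(D + 6) = (2*D)*(6 + D) = 2*D*(6 + D))
W*S(-60 - 1*(-52)) = -10*(-60 - 1*(-52))*(6 + (-60 - 1*(-52))) = -10*(-60 + 52)*(6 + (-60 + 52)) = -10*(-8)*(6 - 8) = -10*(-8)*(-2) = -5*32 = -160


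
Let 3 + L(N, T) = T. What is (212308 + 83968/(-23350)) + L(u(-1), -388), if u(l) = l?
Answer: 2474088991/11675 ≈ 2.1191e+5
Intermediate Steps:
L(N, T) = -3 + T
(212308 + 83968/(-23350)) + L(u(-1), -388) = (212308 + 83968/(-23350)) + (-3 - 388) = (212308 + 83968*(-1/23350)) - 391 = (212308 - 41984/11675) - 391 = 2478653916/11675 - 391 = 2474088991/11675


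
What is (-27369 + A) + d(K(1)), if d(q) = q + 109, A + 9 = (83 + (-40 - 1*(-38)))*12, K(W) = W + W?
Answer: -26295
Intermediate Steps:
K(W) = 2*W
A = 963 (A = -9 + (83 + (-40 - 1*(-38)))*12 = -9 + (83 + (-40 + 38))*12 = -9 + (83 - 2)*12 = -9 + 81*12 = -9 + 972 = 963)
d(q) = 109 + q
(-27369 + A) + d(K(1)) = (-27369 + 963) + (109 + 2*1) = -26406 + (109 + 2) = -26406 + 111 = -26295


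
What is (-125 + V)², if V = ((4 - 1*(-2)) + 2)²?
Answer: 3721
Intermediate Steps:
V = 64 (V = ((4 + 2) + 2)² = (6 + 2)² = 8² = 64)
(-125 + V)² = (-125 + 64)² = (-61)² = 3721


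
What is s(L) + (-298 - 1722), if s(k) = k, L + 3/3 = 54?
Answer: -1967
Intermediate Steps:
L = 53 (L = -1 + 54 = 53)
s(L) + (-298 - 1722) = 53 + (-298 - 1722) = 53 - 2020 = -1967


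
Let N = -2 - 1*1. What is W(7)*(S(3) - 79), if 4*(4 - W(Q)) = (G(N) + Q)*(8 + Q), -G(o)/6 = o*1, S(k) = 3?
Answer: 6821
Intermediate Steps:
N = -3 (N = -2 - 1 = -3)
G(o) = -6*o
W(Q) = 4 - (8 + Q)*(18 + Q)/4 (W(Q) = 4 - (-6*(-3) + Q)*(8 + Q)/4 = 4 - (18 + Q)*(8 + Q)/4 = 4 - (8 + Q)*(18 + Q)/4)
W(7)*(S(3) - 79) = (-32 - 13/2*7 - 1/4*7**2)*(3 - 79) = (-32 - 91/2 - 1/4*49)*(-76) = (-32 - 91/2 - 49/4)*(-76) = -359/4*(-76) = 6821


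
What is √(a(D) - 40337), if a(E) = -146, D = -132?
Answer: I*√40483 ≈ 201.2*I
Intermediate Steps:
√(a(D) - 40337) = √(-146 - 40337) = √(-40483) = I*√40483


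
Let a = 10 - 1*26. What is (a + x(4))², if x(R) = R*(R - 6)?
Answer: 576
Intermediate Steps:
a = -16 (a = 10 - 26 = -16)
x(R) = R*(-6 + R)
(a + x(4))² = (-16 + 4*(-6 + 4))² = (-16 + 4*(-2))² = (-16 - 8)² = (-24)² = 576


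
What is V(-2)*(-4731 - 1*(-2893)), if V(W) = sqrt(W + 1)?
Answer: -1838*I ≈ -1838.0*I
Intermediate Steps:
V(W) = sqrt(1 + W)
V(-2)*(-4731 - 1*(-2893)) = sqrt(1 - 2)*(-4731 - 1*(-2893)) = sqrt(-1)*(-4731 + 2893) = I*(-1838) = -1838*I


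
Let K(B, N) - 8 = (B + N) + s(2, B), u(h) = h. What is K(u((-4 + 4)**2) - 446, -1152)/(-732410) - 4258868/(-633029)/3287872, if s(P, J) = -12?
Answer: 59596271303951/27221042033781680 ≈ 0.0021893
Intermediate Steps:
K(B, N) = -4 + B + N (K(B, N) = 8 + ((B + N) - 12) = 8 + (-12 + B + N) = -4 + B + N)
K(u((-4 + 4)**2) - 446, -1152)/(-732410) - 4258868/(-633029)/3287872 = (-4 + ((-4 + 4)**2 - 446) - 1152)/(-732410) - 4258868/(-633029)/3287872 = (-4 + (0**2 - 446) - 1152)*(-1/732410) - 4258868*(-1/633029)*(1/3287872) = (-4 + (0 - 446) - 1152)*(-1/732410) + (4258868/633029)*(1/3287872) = (-4 - 446 - 1152)*(-1/732410) + 1064717/520329581072 = -1602*(-1/732410) + 1064717/520329581072 = 801/366205 + 1064717/520329581072 = 59596271303951/27221042033781680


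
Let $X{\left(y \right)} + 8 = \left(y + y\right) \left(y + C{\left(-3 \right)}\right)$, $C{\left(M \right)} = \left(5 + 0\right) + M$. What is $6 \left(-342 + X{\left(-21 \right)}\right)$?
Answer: $2688$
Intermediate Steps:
$C{\left(M \right)} = 5 + M$
$X{\left(y \right)} = -8 + 2 y \left(2 + y\right)$ ($X{\left(y \right)} = -8 + \left(y + y\right) \left(y + \left(5 - 3\right)\right) = -8 + 2 y \left(y + 2\right) = -8 + 2 y \left(2 + y\right)$)
$6 \left(-342 + X{\left(-21 \right)}\right) = 6 \left(-342 + \left(-8 + 2 \left(-21\right)^{2} + 4 \left(-21\right)\right)\right) = 6 \left(-342 - -790\right) = 6 \left(-342 + 790\right) = 6 \cdot 448 = 2688$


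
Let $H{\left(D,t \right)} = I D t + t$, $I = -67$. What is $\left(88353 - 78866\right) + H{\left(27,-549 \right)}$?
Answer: $1002079$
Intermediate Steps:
$H{\left(D,t \right)} = t - 67 D t$ ($H{\left(D,t \right)} = - 67 D t + t = t - 67 D t$)
$\left(88353 - 78866\right) + H{\left(27,-549 \right)} = \left(88353 - 78866\right) - 549 \left(1 - 1809\right) = 9487 - 549 \left(1 - 1809\right) = 9487 - -992592 = 9487 + 992592 = 1002079$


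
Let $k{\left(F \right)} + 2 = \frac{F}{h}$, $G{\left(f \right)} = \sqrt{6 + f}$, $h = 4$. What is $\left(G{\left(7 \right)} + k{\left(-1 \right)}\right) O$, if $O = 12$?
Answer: $-27 + 12 \sqrt{13} \approx 16.267$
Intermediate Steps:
$k{\left(F \right)} = -2 + \frac{F}{4}$
$\left(G{\left(7 \right)} + k{\left(-1 \right)}\right) O = \left(\sqrt{6 + 7} + \left(-2 + \frac{1}{4} \left(-1\right)\right)\right) 12 = \left(\sqrt{13} - \frac{9}{4}\right) 12 = \left(- \frac{9}{4} + \sqrt{13}\right) 12 = -27 + 12 \sqrt{13}$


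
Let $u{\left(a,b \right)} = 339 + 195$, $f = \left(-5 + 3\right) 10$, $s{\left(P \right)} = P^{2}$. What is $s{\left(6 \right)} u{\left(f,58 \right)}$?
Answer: $19224$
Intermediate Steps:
$f = -20$ ($f = \left(-2\right) 10 = -20$)
$u{\left(a,b \right)} = 534$
$s{\left(6 \right)} u{\left(f,58 \right)} = 6^{2} \cdot 534 = 36 \cdot 534 = 19224$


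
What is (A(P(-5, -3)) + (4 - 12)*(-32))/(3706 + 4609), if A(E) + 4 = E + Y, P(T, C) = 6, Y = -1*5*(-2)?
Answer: 268/8315 ≈ 0.032231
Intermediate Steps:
Y = 10 (Y = -5*(-2) = 10)
A(E) = 6 + E (A(E) = -4 + (E + 10) = -4 + (10 + E) = 6 + E)
(A(P(-5, -3)) + (4 - 12)*(-32))/(3706 + 4609) = ((6 + 6) + (4 - 12)*(-32))/(3706 + 4609) = (12 - 8*(-32))/8315 = (12 + 256)*(1/8315) = 268*(1/8315) = 268/8315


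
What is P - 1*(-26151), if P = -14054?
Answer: 12097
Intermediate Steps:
P - 1*(-26151) = -14054 - 1*(-26151) = -14054 + 26151 = 12097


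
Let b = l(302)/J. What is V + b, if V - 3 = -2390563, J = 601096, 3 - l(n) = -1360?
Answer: -1436956052397/601096 ≈ -2.3906e+6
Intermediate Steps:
l(n) = 1363 (l(n) = 3 - 1*(-1360) = 3 + 1360 = 1363)
V = -2390560 (V = 3 - 2390563 = -2390560)
b = 1363/601096 ≈ 0.0022675
V + b = -2390560 + 1363/601096 = -1436956052397/601096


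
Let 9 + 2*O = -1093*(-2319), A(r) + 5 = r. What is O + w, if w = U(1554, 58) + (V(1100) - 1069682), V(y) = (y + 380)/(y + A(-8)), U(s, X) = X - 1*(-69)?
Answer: 214981818/1087 ≈ 1.9778e+5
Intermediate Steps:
U(s, X) = 69 + X (U(s, X) = X + 69 = 69 + X)
A(r) = -5 + r
V(y) = (380 + y)/(-13 + y) (V(y) = (y + 380)/(y + (-5 - 8)) = (380 + y)/(y - 13) = (380 + y)/(-13 + y))
w = -1162604805/1087 (w = (69 + 58) + ((380 + 1100)/(-13 + 1100) - 1069682) = 127 + (1480/1087 - 1069682) = 127 - 1162742854/1087 = -1162604805/1087 ≈ -1.0696e+6)
O = 1267329 (O = -9/2 + (-1093*(-2319))/2 = -9/2 + (1/2)*2534667 = -9/2 + 2534667/2 = 1267329)
O + w = 1267329 - 1162604805/1087 = 214981818/1087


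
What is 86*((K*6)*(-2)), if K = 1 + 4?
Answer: -5160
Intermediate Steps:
K = 5
86*((K*6)*(-2)) = 86*((5*6)*(-2)) = 86*(30*(-2)) = 86*(-60) = -5160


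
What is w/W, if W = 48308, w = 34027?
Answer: 34027/48308 ≈ 0.70438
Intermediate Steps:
w/W = 34027/48308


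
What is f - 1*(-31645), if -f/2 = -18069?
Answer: 67783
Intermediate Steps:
f = 36138 (f = -2*(-18069) = 36138)
f - 1*(-31645) = 36138 - 1*(-31645) = 36138 + 31645 = 67783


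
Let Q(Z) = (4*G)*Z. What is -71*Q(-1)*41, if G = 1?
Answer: 11644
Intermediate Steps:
Q(Z) = 4*Z (Q(Z) = (4*1)*Z = 4*Z)
-71*Q(-1)*41 = -284*(-1)*41 = -71*(-4)*41 = 284*41 = 11644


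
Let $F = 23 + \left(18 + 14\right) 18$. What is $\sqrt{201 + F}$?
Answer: $20 \sqrt{2} \approx 28.284$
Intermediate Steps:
$F = 599$ ($F = 23 + 32 \cdot 18 = 23 + 576 = 599$)
$\sqrt{201 + F} = \sqrt{201 + 599} = \sqrt{800} = 20 \sqrt{2}$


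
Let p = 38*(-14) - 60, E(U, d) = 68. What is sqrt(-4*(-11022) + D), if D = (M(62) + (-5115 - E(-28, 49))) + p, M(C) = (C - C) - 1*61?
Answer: 2*sqrt(9563) ≈ 195.58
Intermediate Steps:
p = -592 (p = -532 - 60 = -592)
M(C) = -61 (M(C) = 0 - 61 = -61)
D = -5836 (D = (-61 + (-5115 - 1*68)) - 592 = (-61 + (-5115 - 68)) - 592 = (-61 - 5183) - 592 = -5244 - 592 = -5836)
sqrt(-4*(-11022) + D) = sqrt(-4*(-11022) - 5836) = sqrt(44088 - 5836) = sqrt(38252) = 2*sqrt(9563)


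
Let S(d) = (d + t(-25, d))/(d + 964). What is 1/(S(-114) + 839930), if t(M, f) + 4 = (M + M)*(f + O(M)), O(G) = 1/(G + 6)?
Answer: 8075/6782487804 ≈ 1.1906e-6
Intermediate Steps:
O(G) = 1/(6 + G)
t(M, f) = -4 + 2*M*(f + 1/(6 + M)) (t(M, f) = -4 + (M + M)*(f + 1/(6 + M)) = -4 + (2*M)*(f + 1/(6 + M)) = -4 + 2*M*(f + 1/(6 + M)))
S(d) = (-26/19 - 49*d)/(964 + d) (S(d) = (d + 2*(-25 + (-2 - 25*d)*(6 - 25))/(6 - 25))/(d + 964) = (d + 2*(-25 + (-2 - 25*d)*(-19))/(-19))/(964 + d) = (d + 2*(-1/19)*(-25 + (38 + 475*d)))/(964 + d) = (d + 2*(-1/19)*(13 + 475*d))/(964 + d) = (d + (-26/19 - 50*d))/(964 + d) = (-26/19 - 49*d)/(964 + d))
1/(S(-114) + 839930) = 1/((-26 - 931*(-114))/(19*(964 - 114)) + 839930) = 1/((1/19)*(-26 + 106134)/850 + 839930) = 1/((1/19)*(1/850)*106108 + 839930) = 1/(53054/8075 + 839930) = 1/(6782487804/8075) = 8075/6782487804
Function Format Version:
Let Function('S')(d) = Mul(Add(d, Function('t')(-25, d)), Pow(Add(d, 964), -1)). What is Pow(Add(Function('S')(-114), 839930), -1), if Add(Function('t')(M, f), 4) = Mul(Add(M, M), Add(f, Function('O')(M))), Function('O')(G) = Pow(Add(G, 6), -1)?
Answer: Rational(8075, 6782487804) ≈ 1.1906e-6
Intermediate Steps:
Function('O')(G) = Pow(Add(6, G), -1)
Function('t')(M, f) = Add(-4, Mul(2, M, Add(f, Pow(Add(6, M), -1)))) (Function('t')(M, f) = Add(-4, Mul(Add(M, M), Add(f, Pow(Add(6, M), -1)))) = Add(-4, Mul(Mul(2, M), Add(f, Pow(Add(6, M), -1)))) = Add(-4, Mul(2, M, Add(f, Pow(Add(6, M), -1)))))
Function('S')(d) = Mul(Pow(Add(964, d), -1), Add(Rational(-26, 19), Mul(-49, d))) (Function('S')(d) = Mul(Add(d, Mul(2, Pow(Add(6, -25), -1), Add(-25, Mul(Add(-2, Mul(-25, d)), Add(6, -25))))), Pow(Add(d, 964), -1)) = Mul(Add(d, Mul(2, Pow(-19, -1), Add(-25, Mul(Add(-2, Mul(-25, d)), -19)))), Pow(Add(964, d), -1)) = Mul(Add(d, Mul(2, Rational(-1, 19), Add(-25, Add(38, Mul(475, d))))), Pow(Add(964, d), -1)) = Mul(Add(d, Mul(2, Rational(-1, 19), Add(13, Mul(475, d)))), Pow(Add(964, d), -1)) = Mul(Add(d, Add(Rational(-26, 19), Mul(-50, d))), Pow(Add(964, d), -1)) = Mul(Add(Rational(-26, 19), Mul(-49, d)), Pow(Add(964, d), -1)) = Mul(Pow(Add(964, d), -1), Add(Rational(-26, 19), Mul(-49, d))))
Pow(Add(Function('S')(-114), 839930), -1) = Pow(Add(Mul(Rational(1, 19), Pow(Add(964, -114), -1), Add(-26, Mul(-931, -114))), 839930), -1) = Pow(Add(Mul(Rational(1, 19), Pow(850, -1), Add(-26, 106134)), 839930), -1) = Pow(Add(Mul(Rational(1, 19), Rational(1, 850), 106108), 839930), -1) = Pow(Add(Rational(53054, 8075), 839930), -1) = Pow(Rational(6782487804, 8075), -1) = Rational(8075, 6782487804)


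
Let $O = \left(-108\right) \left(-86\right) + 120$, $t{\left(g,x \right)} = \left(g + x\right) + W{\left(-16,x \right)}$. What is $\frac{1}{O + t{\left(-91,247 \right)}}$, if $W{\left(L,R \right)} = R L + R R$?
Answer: $\frac{1}{66621} \approx 1.501 \cdot 10^{-5}$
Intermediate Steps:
$W{\left(L,R \right)} = R^{2} + L R$ ($W{\left(L,R \right)} = L R + R^{2} = R^{2} + L R$)
$t{\left(g,x \right)} = g + x + x \left(-16 + x\right)$ ($t{\left(g,x \right)} = \left(g + x\right) + x \left(-16 + x\right) = g + x + x \left(-16 + x\right)$)
$O = 9408$ ($O = 9288 + 120 = 9408$)
$\frac{1}{O + t{\left(-91,247 \right)}} = \frac{1}{9408 + \left(-91 + 247 + 247 \left(-16 + 247\right)\right)} = \frac{1}{9408 + \left(-91 + 247 + 247 \cdot 231\right)} = \frac{1}{9408 + \left(-91 + 247 + 57057\right)} = \frac{1}{9408 + 57213} = \frac{1}{66621}$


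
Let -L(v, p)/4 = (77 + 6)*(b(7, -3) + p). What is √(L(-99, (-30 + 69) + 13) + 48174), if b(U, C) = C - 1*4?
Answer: √33234 ≈ 182.30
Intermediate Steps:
b(U, C) = -4 + C (b(U, C) = C - 4 = -4 + C)
L(v, p) = 2324 - 332*p (L(v, p) = -4*(77 + 6)*((-4 - 3) + p) = -332*(-7 + p) = -4*(-581 + 83*p) = 2324 - 332*p)
√(L(-99, (-30 + 69) + 13) + 48174) = √((2324 - 332*((-30 + 69) + 13)) + 48174) = √((2324 - 332*(39 + 13)) + 48174) = √((2324 - 332*52) + 48174) = √((2324 - 17264) + 48174) = √(-14940 + 48174) = √33234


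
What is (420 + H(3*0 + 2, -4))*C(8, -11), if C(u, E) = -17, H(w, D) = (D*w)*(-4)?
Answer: -7684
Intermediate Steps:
H(w, D) = -4*D*w
(420 + H(3*0 + 2, -4))*C(8, -11) = (420 - 4*(-4)*(3*0 + 2))*(-17) = (420 - 4*(-4)*(0 + 2))*(-17) = (420 - 4*(-4)*2)*(-17) = (420 + 32)*(-17) = 452*(-17) = -7684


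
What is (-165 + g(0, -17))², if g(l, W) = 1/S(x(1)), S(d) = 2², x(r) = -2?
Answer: 434281/16 ≈ 27143.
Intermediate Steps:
S(d) = 4
g(l, W) = ¼ (g(l, W) = 1/4 = ¼)
(-165 + g(0, -17))² = (-165 + ¼)² = (-659/4)² = 434281/16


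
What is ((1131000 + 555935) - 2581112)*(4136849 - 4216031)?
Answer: 70802723214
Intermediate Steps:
((1131000 + 555935) - 2581112)*(4136849 - 4216031) = (1686935 - 2581112)*(-79182) = -894177*(-79182) = 70802723214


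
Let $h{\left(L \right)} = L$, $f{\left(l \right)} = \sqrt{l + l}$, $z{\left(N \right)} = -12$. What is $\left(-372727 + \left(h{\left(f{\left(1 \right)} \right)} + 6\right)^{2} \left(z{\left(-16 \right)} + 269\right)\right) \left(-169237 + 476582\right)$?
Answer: $-111554248545 + 947851980 \sqrt{2} \approx -1.1021 \cdot 10^{11}$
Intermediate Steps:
$f{\left(l \right)} = \sqrt{2} \sqrt{l}$ ($f{\left(l \right)} = \sqrt{2 l} = \sqrt{2} \sqrt{l}$)
$\left(-372727 + \left(h{\left(f{\left(1 \right)} \right)} + 6\right)^{2} \left(z{\left(-16 \right)} + 269\right)\right) \left(-169237 + 476582\right) = \left(-372727 + \left(\sqrt{2} \sqrt{1} + 6\right)^{2} \left(-12 + 269\right)\right) \left(-169237 + 476582\right) = \left(-372727 + \left(\sqrt{2} \cdot 1 + 6\right)^{2} \cdot 257\right) 307345 = \left(-372727 + \left(\sqrt{2} + 6\right)^{2} \cdot 257\right) 307345 = \left(-372727 + \left(6 + \sqrt{2}\right)^{2} \cdot 257\right) 307345 = \left(-372727 + 257 \left(6 + \sqrt{2}\right)^{2}\right) 307345 = -114555779815 + 78987665 \left(6 + \sqrt{2}\right)^{2}$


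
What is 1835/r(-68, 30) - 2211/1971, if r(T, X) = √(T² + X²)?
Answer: -737/657 + 1835*√1381/2762 ≈ 23.568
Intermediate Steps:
1835/r(-68, 30) - 2211/1971 = 1835/(√((-68)² + 30²)) - 2211/1971 = 1835/(√(4624 + 900)) - 2211*1/1971 = 1835/(√5524) - 737/657 = 1835/((2*√1381)) - 737/657 = 1835*(√1381/2762) - 737/657 = 1835*√1381/2762 - 737/657 = -737/657 + 1835*√1381/2762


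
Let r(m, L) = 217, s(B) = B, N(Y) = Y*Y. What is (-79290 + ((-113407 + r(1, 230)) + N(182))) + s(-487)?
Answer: -159843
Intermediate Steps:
N(Y) = Y²
(-79290 + ((-113407 + r(1, 230)) + N(182))) + s(-487) = (-79290 + ((-113407 + 217) + 182²)) - 487 = (-79290 + (-113190 + 33124)) - 487 = (-79290 - 80066) - 487 = -159356 - 487 = -159843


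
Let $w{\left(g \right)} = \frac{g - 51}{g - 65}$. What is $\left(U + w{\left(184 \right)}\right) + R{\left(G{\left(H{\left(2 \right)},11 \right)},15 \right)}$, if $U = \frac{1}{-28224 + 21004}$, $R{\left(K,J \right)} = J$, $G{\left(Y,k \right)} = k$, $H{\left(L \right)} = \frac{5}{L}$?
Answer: $\frac{1978263}{122740} \approx 16.117$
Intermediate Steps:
$w{\left(g \right)} = \frac{-51 + g}{-65 + g}$
$U = - \frac{1}{7220}$ ($U = \frac{1}{-7220} = - \frac{1}{7220} \approx -0.0001385$)
$\left(U + w{\left(184 \right)}\right) + R{\left(G{\left(H{\left(2 \right)},11 \right)},15 \right)} = \left(- \frac{1}{7220} + \frac{-51 + 184}{-65 + 184}\right) + 15 = \left(- \frac{1}{7220} + \frac{1}{119} \cdot 133\right) + 15 = \left(- \frac{1}{7220} + \frac{19}{17}\right) + 15 = \frac{137163}{122740} + 15 = \frac{1978263}{122740}$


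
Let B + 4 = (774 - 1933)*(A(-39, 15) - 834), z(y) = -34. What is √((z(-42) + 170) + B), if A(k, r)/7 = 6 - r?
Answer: √1039755 ≈ 1019.7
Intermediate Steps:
A(k, r) = 42 - 7*r (A(k, r) = 7*(6 - r) = 42 - 7*r)
B = 1039619 (B = -4 + (774 - 1933)*((42 - 7*15) - 834) = -4 - 1159*((42 - 105) - 834) = -4 - 1159*(-63 - 834) = -4 - 1159*(-897) = -4 + 1039623 = 1039619)
√((z(-42) + 170) + B) = √((-34 + 170) + 1039619) = √(136 + 1039619) = √1039755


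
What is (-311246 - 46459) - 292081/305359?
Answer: -109228733176/305359 ≈ -3.5771e+5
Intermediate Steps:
(-311246 - 46459) - 292081/305359 = -357705 - 292081*1/305359 = -357705 - 292081/305359 = -109228733176/305359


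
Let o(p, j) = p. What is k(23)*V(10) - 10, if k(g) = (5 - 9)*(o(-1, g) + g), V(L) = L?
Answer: -890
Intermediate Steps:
k(g) = 4 - 4*g (k(g) = (5 - 9)*(-1 + g) = -4*(-1 + g) = 4 - 4*g)
k(23)*V(10) - 10 = (4 - 4*23)*10 - 10 = (4 - 92)*10 - 10 = -88*10 - 10 = -880 - 10 = -890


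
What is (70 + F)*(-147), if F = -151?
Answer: 11907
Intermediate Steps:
(70 + F)*(-147) = (70 - 151)*(-147) = -81*(-147) = 11907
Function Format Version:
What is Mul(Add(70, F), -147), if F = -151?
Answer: 11907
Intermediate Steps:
Mul(Add(70, F), -147) = Mul(Add(70, -151), -147) = Mul(-81, -147) = 11907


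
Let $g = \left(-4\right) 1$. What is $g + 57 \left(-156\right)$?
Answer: $-8896$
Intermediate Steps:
$g = -4$
$g + 57 \left(-156\right) = -4 + 57 \left(-156\right) = -4 - 8892 = -8896$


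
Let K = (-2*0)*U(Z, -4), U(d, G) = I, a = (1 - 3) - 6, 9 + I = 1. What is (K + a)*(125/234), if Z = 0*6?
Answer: -500/117 ≈ -4.2735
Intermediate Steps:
I = -8 (I = -9 + 1 = -8)
Z = 0
a = -8 (a = -2 - 6 = -8)
U(d, G) = -8
K = 0 (K = -2*0*(-8) = 0*(-8) = 0)
(K + a)*(125/234) = (0 - 8)*(125/234) = -1000/234 = -8*125/234 = -500/117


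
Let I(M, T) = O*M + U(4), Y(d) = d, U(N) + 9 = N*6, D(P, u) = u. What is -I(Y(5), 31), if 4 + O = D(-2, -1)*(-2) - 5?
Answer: 20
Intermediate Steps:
U(N) = -9 + 6*N (U(N) = -9 + N*6 = -9 + 6*N)
O = -7 (O = -4 + (-1*(-2) - 5) = -4 + (2 - 5) = -4 - 3 = -7)
I(M, T) = 15 - 7*M (I(M, T) = -7*M + (-9 + 6*4) = -7*M + (-9 + 24) = -7*M + 15 = 15 - 7*M)
-I(Y(5), 31) = -(15 - 7*5) = -(15 - 35) = -1*(-20) = 20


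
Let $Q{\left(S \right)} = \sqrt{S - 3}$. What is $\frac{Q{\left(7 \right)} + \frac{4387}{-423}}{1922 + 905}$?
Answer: $- \frac{3541}{1195821} \approx -0.0029611$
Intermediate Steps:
$Q{\left(S \right)} = \sqrt{-3 + S}$
$\frac{Q{\left(7 \right)} + \frac{4387}{-423}}{1922 + 905} = \frac{\sqrt{-3 + 7} + \frac{4387}{-423}}{1922 + 905} = \frac{\sqrt{4} + 4387 \left(- \frac{1}{423}\right)}{2827} = \left(2 - \frac{4387}{423}\right) \frac{1}{2827} = \left(- \frac{3541}{423}\right) \frac{1}{2827} = - \frac{3541}{1195821}$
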